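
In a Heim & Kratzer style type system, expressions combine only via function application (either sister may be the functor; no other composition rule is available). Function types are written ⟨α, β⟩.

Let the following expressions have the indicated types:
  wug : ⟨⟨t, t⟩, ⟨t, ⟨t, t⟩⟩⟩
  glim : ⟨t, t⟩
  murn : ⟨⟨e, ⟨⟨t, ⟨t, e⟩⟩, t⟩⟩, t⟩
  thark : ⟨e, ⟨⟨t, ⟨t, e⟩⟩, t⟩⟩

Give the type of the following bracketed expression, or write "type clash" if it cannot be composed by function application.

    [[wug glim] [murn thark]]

[wug glim]: wug is ⟨⟨t, t⟩, ⟨t, ⟨t, t⟩⟩⟩, glim is ⟨t, t⟩; result ⟨t, ⟨t, t⟩⟩.
[murn thark]: murn is ⟨⟨e, ⟨⟨t, ⟨t, e⟩⟩, t⟩⟩, t⟩, thark is ⟨e, ⟨⟨t, ⟨t, e⟩⟩, t⟩⟩; result t.
[[wug glim] [murn thark]]: [wug glim] is ⟨t, ⟨t, t⟩⟩, [murn thark] is t; result ⟨t, t⟩.

⟨t, t⟩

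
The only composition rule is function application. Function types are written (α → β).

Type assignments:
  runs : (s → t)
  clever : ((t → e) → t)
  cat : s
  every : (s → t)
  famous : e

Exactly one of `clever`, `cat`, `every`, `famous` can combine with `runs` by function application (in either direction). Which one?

clever : ((t → e) → t) — neither side's domain matches the other.
cat — combines: runs : (s → t) takes cat : s as argument, giving t.
every : (s → t) — neither side's domain matches the other.
famous : e — neither side's domain matches the other.

cat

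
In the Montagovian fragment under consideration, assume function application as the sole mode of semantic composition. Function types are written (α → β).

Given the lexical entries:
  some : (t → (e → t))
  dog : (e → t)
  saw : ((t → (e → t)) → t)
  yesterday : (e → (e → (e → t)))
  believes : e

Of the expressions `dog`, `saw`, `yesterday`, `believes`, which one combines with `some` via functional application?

dog : (e → t) — some needs t; dog needs e; neither fits.
saw — combines: saw : ((t → (e → t)) → t) takes some : (t → (e → t)) as argument, giving t.
yesterday : (e → (e → (e → t))) — some needs t; yesterday needs e; neither fits.
believes : e — some needs t; believes needs nothing (atomic); neither fits.

saw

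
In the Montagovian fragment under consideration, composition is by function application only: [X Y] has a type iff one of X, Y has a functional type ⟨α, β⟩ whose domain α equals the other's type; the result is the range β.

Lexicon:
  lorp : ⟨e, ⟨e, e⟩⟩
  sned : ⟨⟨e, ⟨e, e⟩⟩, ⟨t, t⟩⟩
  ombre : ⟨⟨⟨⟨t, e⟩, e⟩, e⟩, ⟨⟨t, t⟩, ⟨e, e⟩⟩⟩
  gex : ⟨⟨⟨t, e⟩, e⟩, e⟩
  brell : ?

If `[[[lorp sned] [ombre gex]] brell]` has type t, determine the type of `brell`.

⟨⟨e, e⟩, t⟩

[[[lorp sned] [ombre gex]] brell] is required to be t. [[lorp sned] [ombre gex]] : ⟨e, e⟩ cannot yield t as functor, so brell : ⟨⟨e, e⟩, t⟩.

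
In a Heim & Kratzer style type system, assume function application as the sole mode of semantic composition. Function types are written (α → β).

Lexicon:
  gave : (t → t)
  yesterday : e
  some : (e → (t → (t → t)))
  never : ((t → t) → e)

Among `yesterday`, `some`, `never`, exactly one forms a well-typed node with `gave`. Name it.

yesterday : e — gave needs t; yesterday needs nothing (atomic); neither fits.
some : (e → (t → (t → t))) — gave needs t; some needs e; neither fits.
never — combines: never : ((t → t) → e) takes gave : (t → t) as argument, giving e.

never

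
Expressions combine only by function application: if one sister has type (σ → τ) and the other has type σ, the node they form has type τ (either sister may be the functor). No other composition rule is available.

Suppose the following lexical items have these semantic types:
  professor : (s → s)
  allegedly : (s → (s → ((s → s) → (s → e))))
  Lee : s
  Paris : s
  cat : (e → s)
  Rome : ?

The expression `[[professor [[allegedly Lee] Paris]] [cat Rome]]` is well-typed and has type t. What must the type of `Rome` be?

For [[professor [[allegedly Lee] Paris]] [cat Rome]] to have type t with [professor [[allegedly Lee] Paris]] of type (s → e), [cat Rome] must be the function: [cat Rome] : ((s → e) → t).
For [cat Rome] to have type ((s → e) → t) with cat of type (e → s), Rome must be the function: Rome : ((e → s) → ((s → e) → t)).

((e → s) → ((s → e) → t))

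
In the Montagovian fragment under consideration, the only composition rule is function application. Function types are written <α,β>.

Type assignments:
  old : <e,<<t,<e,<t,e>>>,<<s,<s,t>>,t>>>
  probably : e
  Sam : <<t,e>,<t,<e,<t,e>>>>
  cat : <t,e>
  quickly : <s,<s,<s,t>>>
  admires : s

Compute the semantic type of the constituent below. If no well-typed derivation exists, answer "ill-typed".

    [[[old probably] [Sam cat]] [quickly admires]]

[old probably]: <e,<<t,<e,<t,e>>>,<<s,<s,t>>,t>>> applied to e yields <<t,<e,<t,e>>>,<<s,<s,t>>,t>>.
[Sam cat]: <<t,e>,<t,<e,<t,e>>>> applied to <t,e> yields <t,<e,<t,e>>>.
[[old probably] [Sam cat]]: <<t,<e,<t,e>>>,<<s,<s,t>>,t>> applied to <t,<e,<t,e>>> yields <<s,<s,t>>,t>.
[quickly admires]: <s,<s,<s,t>>> applied to s yields <s,<s,t>>.
[[[old probably] [Sam cat]] [quickly admires]]: <<s,<s,t>>,t> applied to <s,<s,t>> yields t.

t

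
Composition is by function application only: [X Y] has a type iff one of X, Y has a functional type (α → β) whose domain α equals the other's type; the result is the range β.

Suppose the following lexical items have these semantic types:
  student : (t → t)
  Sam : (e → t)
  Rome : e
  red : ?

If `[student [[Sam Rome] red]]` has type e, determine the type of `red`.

For [student [[Sam Rome] red]] to have type e with student of type (t → t), [[Sam Rome] red] must be the function: [[Sam Rome] red] : ((t → t) → e).
For [[Sam Rome] red] to have type ((t → t) → e) with [Sam Rome] of type t, red must be the function: red : (t → ((t → t) → e)).

(t → ((t → t) → e))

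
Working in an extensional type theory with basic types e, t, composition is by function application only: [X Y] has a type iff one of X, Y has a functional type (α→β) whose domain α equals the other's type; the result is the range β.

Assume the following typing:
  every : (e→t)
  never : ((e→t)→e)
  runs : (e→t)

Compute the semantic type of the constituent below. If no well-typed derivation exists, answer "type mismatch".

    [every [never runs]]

[never runs]: never is ((e→t)→e), runs is (e→t); result e.
[every [never runs]]: every is (e→t), [never runs] is e; result t.

t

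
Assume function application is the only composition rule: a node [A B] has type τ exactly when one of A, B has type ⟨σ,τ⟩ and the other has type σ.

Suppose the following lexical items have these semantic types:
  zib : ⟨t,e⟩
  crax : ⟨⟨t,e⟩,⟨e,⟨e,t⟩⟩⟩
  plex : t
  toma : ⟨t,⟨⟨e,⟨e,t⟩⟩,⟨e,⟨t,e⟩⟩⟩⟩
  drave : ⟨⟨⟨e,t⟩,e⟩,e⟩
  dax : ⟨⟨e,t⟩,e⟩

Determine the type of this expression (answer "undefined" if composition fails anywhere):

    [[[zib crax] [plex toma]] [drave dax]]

⟨t,e⟩

[zib crax]: crax is ⟨⟨t,e⟩,⟨e,⟨e,t⟩⟩⟩, zib is ⟨t,e⟩; result ⟨e,⟨e,t⟩⟩.
[plex toma]: toma is ⟨t,⟨⟨e,⟨e,t⟩⟩,⟨e,⟨t,e⟩⟩⟩⟩, plex is t; result ⟨⟨e,⟨e,t⟩⟩,⟨e,⟨t,e⟩⟩⟩.
[[zib crax] [plex toma]]: [plex toma] is ⟨⟨e,⟨e,t⟩⟩,⟨e,⟨t,e⟩⟩⟩, [zib crax] is ⟨e,⟨e,t⟩⟩; result ⟨e,⟨t,e⟩⟩.
[drave dax]: drave is ⟨⟨⟨e,t⟩,e⟩,e⟩, dax is ⟨⟨e,t⟩,e⟩; result e.
[[[zib crax] [plex toma]] [drave dax]]: [[zib crax] [plex toma]] is ⟨e,⟨t,e⟩⟩, [drave dax] is e; result ⟨t,e⟩.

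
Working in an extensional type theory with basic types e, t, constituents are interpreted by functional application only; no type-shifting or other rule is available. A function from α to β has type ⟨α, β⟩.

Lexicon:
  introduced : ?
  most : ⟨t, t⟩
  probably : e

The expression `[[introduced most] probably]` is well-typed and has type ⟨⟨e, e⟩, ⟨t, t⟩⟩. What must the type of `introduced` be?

⟨⟨t, t⟩, ⟨e, ⟨⟨e, e⟩, ⟨t, t⟩⟩⟩⟩

For [[introduced most] probably] to have type ⟨⟨e, e⟩, ⟨t, t⟩⟩ with probably of type e, [introduced most] must be the function: [introduced most] : ⟨e, ⟨⟨e, e⟩, ⟨t, t⟩⟩⟩.
For [introduced most] to have type ⟨e, ⟨⟨e, e⟩, ⟨t, t⟩⟩⟩ with most of type ⟨t, t⟩, introduced must be the function: introduced : ⟨⟨t, t⟩, ⟨e, ⟨⟨e, e⟩, ⟨t, t⟩⟩⟩⟩.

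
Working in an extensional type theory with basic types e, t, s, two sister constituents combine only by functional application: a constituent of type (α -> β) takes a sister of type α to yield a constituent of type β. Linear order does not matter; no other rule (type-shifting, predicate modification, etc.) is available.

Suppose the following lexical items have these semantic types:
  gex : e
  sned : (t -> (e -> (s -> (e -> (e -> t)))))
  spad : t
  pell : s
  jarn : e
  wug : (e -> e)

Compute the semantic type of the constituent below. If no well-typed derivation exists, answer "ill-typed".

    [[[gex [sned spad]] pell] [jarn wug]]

(e -> t)

[sned spad] — sned of type (t -> (e -> (s -> (e -> (e -> t))))) combines with spad of type t: type (e -> (s -> (e -> (e -> t)))).
[gex [sned spad]] — [sned spad] of type (e -> (s -> (e -> (e -> t)))) combines with gex of type e: type (s -> (e -> (e -> t))).
[[gex [sned spad]] pell] — [gex [sned spad]] of type (s -> (e -> (e -> t))) combines with pell of type s: type (e -> (e -> t)).
[jarn wug] — wug of type (e -> e) combines with jarn of type e: type e.
[[[gex [sned spad]] pell] [jarn wug]] — [[gex [sned spad]] pell] of type (e -> (e -> t)) combines with [jarn wug] of type e: type (e -> t).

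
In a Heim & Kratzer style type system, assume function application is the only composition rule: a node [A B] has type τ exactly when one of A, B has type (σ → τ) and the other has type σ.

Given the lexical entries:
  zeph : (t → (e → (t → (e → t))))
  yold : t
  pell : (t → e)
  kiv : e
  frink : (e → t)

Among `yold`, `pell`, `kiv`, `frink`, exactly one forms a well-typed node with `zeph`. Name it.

yold — combines: zeph : (t → (e → (t → (e → t)))) takes yold : t as argument, giving (e → (t → (e → t))).
pell : (t → e) — zeph needs t; pell needs t; neither fits.
kiv : e — zeph needs t; kiv needs nothing (atomic); neither fits.
frink : (e → t) — zeph needs t; frink needs e; neither fits.

yold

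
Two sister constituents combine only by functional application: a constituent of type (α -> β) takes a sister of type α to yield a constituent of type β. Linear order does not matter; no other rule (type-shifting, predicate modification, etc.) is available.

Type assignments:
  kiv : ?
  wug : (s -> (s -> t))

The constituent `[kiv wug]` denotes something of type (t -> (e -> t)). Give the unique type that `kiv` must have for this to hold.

[kiv wug] must have type (t -> (e -> t)). The sister wug has type (s -> (s -> t)); that is not a function onto (t -> (e -> t)), so kiv must be the functor, of type ((s -> (s -> t)) -> (t -> (e -> t))).

((s -> (s -> t)) -> (t -> (e -> t)))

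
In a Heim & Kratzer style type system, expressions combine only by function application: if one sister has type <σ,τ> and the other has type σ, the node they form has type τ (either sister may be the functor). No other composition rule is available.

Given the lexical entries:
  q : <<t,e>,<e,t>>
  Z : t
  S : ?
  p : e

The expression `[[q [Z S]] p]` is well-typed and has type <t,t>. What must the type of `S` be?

<t,<<<t,e>,<e,t>>,<e,<t,t>>>>

[[q [Z S]] p] is required to be <t,t>. p : e cannot yield <t,t> as functor, so [q [Z S]] : <e,<t,t>>.
[q [Z S]] is required to be <e,<t,t>>. q : <<t,e>,<e,t>> cannot yield <e,<t,t>> as functor, so [Z S] : <<<t,e>,<e,t>>,<e,<t,t>>>.
[Z S] is required to be <<<t,e>,<e,t>>,<e,<t,t>>>. Z : t cannot yield <<<t,e>,<e,t>>,<e,<t,t>>> as functor, so S : <t,<<<t,e>,<e,t>>,<e,<t,t>>>>.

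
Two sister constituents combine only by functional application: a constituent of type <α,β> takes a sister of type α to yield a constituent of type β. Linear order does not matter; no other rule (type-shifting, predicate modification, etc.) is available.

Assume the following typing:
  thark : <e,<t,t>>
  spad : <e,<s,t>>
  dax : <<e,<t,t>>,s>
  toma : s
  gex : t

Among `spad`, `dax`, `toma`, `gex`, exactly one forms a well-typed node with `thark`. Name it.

dax

spad : <e,<s,t>> — does not combine with thark.
dax — combines: dax : <<e,<t,t>>,s> takes thark : <e,<t,t>> as argument, giving s.
toma : s — does not combine with thark.
gex : t — does not combine with thark.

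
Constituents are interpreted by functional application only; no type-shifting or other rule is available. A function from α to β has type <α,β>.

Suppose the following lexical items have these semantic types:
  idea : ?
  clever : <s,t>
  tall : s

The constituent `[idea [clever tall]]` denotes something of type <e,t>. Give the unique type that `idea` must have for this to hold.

<t,<e,t>>

[idea [clever tall]] must have type <e,t>. The sister [clever tall] has type t; that is not a function onto <e,t>, so idea must be the functor, of type <t,<e,t>>.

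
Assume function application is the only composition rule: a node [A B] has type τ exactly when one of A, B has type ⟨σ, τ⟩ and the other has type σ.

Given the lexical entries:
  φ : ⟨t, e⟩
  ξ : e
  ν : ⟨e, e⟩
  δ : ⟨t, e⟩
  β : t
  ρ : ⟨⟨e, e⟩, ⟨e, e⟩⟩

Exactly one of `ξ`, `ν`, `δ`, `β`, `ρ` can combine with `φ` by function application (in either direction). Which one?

ξ : e — neither side's domain matches the other.
ν : ⟨e, e⟩ — neither side's domain matches the other.
δ : ⟨t, e⟩ — neither side's domain matches the other.
β — combines: φ : ⟨t, e⟩ takes β : t as argument, giving e.
ρ : ⟨⟨e, e⟩, ⟨e, e⟩⟩ — neither side's domain matches the other.

β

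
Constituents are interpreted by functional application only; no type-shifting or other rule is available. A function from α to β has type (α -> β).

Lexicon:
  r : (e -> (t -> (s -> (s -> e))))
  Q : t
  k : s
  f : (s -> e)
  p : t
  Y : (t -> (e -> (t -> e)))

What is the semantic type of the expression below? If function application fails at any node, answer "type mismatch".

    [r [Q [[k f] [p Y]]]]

[k f]: functor f : (s -> e), argument k : s; result e.
[p Y]: functor Y : (t -> (e -> (t -> e))), argument p : t; result (e -> (t -> e)).
[[k f] [p Y]]: functor [p Y] : (e -> (t -> e)), argument [k f] : e; result (t -> e).
[Q [[k f] [p Y]]]: functor [[k f] [p Y]] : (t -> e), argument Q : t; result e.
[r [Q [[k f] [p Y]]]]: functor r : (e -> (t -> (s -> (s -> e)))), argument [Q [[k f] [p Y]]] : e; result (t -> (s -> (s -> e))).

(t -> (s -> (s -> e)))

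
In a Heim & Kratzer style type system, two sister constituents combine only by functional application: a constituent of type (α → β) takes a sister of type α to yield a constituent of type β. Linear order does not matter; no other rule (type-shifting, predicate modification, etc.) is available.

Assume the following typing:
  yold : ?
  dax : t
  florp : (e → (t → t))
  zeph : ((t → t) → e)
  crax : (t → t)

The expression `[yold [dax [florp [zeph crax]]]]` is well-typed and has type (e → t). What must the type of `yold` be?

[yold [dax [florp [zeph crax]]]] must have type (e → t). The sister [dax [florp [zeph crax]]] has type t; that is not a function onto (e → t), so yold must be the functor, of type (t → (e → t)).

(t → (e → t))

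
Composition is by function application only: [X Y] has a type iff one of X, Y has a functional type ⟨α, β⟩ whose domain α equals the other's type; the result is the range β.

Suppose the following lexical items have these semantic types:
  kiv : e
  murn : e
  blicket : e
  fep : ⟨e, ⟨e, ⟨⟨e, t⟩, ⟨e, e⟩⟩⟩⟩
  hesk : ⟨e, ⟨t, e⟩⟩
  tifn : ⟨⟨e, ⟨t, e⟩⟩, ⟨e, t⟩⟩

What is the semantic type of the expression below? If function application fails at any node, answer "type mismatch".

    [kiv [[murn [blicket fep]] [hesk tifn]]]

[blicket fep] — fep of type ⟨e, ⟨e, ⟨⟨e, t⟩, ⟨e, e⟩⟩⟩⟩ combines with blicket of type e: type ⟨e, ⟨⟨e, t⟩, ⟨e, e⟩⟩⟩.
[murn [blicket fep]] — [blicket fep] of type ⟨e, ⟨⟨e, t⟩, ⟨e, e⟩⟩⟩ combines with murn of type e: type ⟨⟨e, t⟩, ⟨e, e⟩⟩.
[hesk tifn] — tifn of type ⟨⟨e, ⟨t, e⟩⟩, ⟨e, t⟩⟩ combines with hesk of type ⟨e, ⟨t, e⟩⟩: type ⟨e, t⟩.
[[murn [blicket fep]] [hesk tifn]] — [murn [blicket fep]] of type ⟨⟨e, t⟩, ⟨e, e⟩⟩ combines with [hesk tifn] of type ⟨e, t⟩: type ⟨e, e⟩.
[kiv [[murn [blicket fep]] [hesk tifn]]] — [[murn [blicket fep]] [hesk tifn]] of type ⟨e, e⟩ combines with kiv of type e: type e.

e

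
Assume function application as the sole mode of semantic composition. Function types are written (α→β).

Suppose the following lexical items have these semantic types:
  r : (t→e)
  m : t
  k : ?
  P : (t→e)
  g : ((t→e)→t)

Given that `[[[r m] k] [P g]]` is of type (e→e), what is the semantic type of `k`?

(e→(t→(e→e)))

[[[r m] k] [P g]] must have type (e→e). The sister [P g] has type t; that is not a function onto (e→e), so [[r m] k] must be the functor, of type (t→(e→e)).
[[r m] k] must have type (t→(e→e)). The sister [r m] has type e; that is not a function onto (t→(e→e)), so k must be the functor, of type (e→(t→(e→e))).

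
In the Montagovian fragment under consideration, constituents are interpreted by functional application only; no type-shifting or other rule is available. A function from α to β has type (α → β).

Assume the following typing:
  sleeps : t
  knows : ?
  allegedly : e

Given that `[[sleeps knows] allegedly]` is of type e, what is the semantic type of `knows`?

For [[sleeps knows] allegedly] to have type e with allegedly of type e, [sleeps knows] must be the function: [sleeps knows] : (e → e).
For [sleeps knows] to have type (e → e) with sleeps of type t, knows must be the function: knows : (t → (e → e)).

(t → (e → e))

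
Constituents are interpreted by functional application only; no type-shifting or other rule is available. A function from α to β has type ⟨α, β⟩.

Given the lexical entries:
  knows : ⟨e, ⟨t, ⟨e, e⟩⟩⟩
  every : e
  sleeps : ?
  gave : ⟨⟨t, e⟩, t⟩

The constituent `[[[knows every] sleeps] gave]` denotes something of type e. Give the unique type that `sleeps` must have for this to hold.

[[[knows every] sleeps] gave] must have type e. The sister gave has type ⟨⟨t, e⟩, t⟩; that is not a function onto e, so [[knows every] sleeps] must be the functor, of type ⟨⟨⟨t, e⟩, t⟩, e⟩.
[[knows every] sleeps] must have type ⟨⟨⟨t, e⟩, t⟩, e⟩. The sister [knows every] has type ⟨t, ⟨e, e⟩⟩; that is not a function onto ⟨⟨⟨t, e⟩, t⟩, e⟩, so sleeps must be the functor, of type ⟨⟨t, ⟨e, e⟩⟩, ⟨⟨⟨t, e⟩, t⟩, e⟩⟩.

⟨⟨t, ⟨e, e⟩⟩, ⟨⟨⟨t, e⟩, t⟩, e⟩⟩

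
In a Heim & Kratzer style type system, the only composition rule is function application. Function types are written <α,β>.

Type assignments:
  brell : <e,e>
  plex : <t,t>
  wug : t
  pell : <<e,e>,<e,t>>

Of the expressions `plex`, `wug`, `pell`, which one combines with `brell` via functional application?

pell

plex : <t,t> — brell needs e; plex needs t; neither fits.
wug : t — brell needs e; wug needs nothing (atomic); neither fits.
pell — combines: pell : <<e,e>,<e,t>> takes brell : <e,e> as argument, giving <e,t>.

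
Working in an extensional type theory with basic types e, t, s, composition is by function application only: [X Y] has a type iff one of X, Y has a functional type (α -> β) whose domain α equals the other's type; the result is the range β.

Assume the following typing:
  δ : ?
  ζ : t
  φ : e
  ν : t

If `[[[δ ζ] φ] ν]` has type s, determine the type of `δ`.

(t -> (e -> (t -> s)))

For [[[δ ζ] φ] ν] to have type s with ν of type t, [[δ ζ] φ] must be the function: [[δ ζ] φ] : (t -> s).
For [[δ ζ] φ] to have type (t -> s) with φ of type e, [δ ζ] must be the function: [δ ζ] : (e -> (t -> s)).
For [δ ζ] to have type (e -> (t -> s)) with ζ of type t, δ must be the function: δ : (t -> (e -> (t -> s))).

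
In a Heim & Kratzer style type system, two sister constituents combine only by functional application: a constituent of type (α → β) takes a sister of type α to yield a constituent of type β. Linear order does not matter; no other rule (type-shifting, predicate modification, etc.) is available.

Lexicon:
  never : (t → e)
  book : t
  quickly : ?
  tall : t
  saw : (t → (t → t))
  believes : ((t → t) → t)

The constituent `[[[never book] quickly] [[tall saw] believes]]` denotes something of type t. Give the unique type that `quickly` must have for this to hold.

(e → (t → t))

[[[never book] quickly] [[tall saw] believes]] is required to be t. [[tall saw] believes] : t cannot yield t as functor, so [[never book] quickly] : (t → t).
[[never book] quickly] is required to be (t → t). [never book] : e cannot yield (t → t) as functor, so quickly : (e → (t → t)).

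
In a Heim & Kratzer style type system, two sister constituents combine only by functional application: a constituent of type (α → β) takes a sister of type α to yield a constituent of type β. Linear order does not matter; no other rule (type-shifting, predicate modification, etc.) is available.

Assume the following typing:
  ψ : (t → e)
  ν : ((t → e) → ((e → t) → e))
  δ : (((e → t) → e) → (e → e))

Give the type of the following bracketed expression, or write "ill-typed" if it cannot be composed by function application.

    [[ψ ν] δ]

[ψ ν]: functor ν : ((t → e) → ((e → t) → e)), argument ψ : (t → e); result ((e → t) → e).
[[ψ ν] δ]: functor δ : (((e → t) → e) → (e → e)), argument [ψ ν] : ((e → t) → e); result (e → e).

(e → e)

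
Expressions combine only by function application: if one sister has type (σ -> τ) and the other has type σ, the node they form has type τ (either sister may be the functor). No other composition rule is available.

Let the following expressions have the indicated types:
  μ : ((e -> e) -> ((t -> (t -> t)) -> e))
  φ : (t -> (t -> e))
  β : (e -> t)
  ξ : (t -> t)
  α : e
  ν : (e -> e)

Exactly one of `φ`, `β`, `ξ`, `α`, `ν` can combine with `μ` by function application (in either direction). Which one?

φ : (t -> (t -> e)) — does not combine with μ.
β : (e -> t) — does not combine with μ.
ξ : (t -> t) — does not combine with μ.
α : e — does not combine with μ.
ν — combines: μ : ((e -> e) -> ((t -> (t -> t)) -> e)) takes ν : (e -> e) as argument, giving ((t -> (t -> t)) -> e).

ν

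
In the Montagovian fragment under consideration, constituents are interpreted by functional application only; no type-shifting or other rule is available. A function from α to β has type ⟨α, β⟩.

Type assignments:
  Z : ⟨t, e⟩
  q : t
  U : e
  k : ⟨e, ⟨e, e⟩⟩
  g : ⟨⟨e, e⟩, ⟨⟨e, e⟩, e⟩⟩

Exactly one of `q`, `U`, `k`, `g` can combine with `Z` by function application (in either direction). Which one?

q — combines: Z : ⟨t, e⟩ takes q : t as argument, giving e.
U : e — does not combine with Z.
k : ⟨e, ⟨e, e⟩⟩ — does not combine with Z.
g : ⟨⟨e, e⟩, ⟨⟨e, e⟩, e⟩⟩ — does not combine with Z.

q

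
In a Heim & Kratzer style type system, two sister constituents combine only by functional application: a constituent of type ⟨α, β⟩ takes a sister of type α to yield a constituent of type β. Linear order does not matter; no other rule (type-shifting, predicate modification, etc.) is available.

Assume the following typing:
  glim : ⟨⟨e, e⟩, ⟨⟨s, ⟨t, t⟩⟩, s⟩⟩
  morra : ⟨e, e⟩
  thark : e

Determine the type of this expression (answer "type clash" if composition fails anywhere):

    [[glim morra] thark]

type clash

At [glim morra], glim : ⟨⟨e, e⟩, ⟨⟨s, ⟨t, t⟩⟩, s⟩⟩ takes morra : ⟨e, e⟩, giving ⟨⟨s, ⟨t, t⟩⟩, s⟩.
[[glim morra] thark]: ⟨⟨s, ⟨t, t⟩⟩, s⟩ and e cannot combine by function application — type clash.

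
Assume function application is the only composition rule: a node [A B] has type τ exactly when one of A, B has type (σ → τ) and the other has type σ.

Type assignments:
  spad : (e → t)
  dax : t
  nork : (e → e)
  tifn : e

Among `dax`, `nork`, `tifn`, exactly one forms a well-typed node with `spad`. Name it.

tifn

dax : t — no; spad wants e, and dax wants nothing (atomic).
nork : (e → e) — no; spad wants e, and nork wants e.
tifn — combines: spad : (e → t) takes tifn : e as argument, giving t.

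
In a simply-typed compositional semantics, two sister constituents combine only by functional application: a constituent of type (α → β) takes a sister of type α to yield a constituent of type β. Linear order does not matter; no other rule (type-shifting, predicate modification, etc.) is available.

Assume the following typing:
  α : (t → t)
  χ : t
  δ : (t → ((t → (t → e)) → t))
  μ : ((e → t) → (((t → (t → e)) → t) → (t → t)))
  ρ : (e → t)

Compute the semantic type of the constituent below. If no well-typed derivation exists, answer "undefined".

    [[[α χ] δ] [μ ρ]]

(t → t)

[α χ]: functor α : (t → t), argument χ : t; result t.
[[α χ] δ]: functor δ : (t → ((t → (t → e)) → t)), argument [α χ] : t; result ((t → (t → e)) → t).
[μ ρ]: functor μ : ((e → t) → (((t → (t → e)) → t) → (t → t))), argument ρ : (e → t); result (((t → (t → e)) → t) → (t → t)).
[[[α χ] δ] [μ ρ]]: functor [μ ρ] : (((t → (t → e)) → t) → (t → t)), argument [[α χ] δ] : ((t → (t → e)) → t); result (t → t).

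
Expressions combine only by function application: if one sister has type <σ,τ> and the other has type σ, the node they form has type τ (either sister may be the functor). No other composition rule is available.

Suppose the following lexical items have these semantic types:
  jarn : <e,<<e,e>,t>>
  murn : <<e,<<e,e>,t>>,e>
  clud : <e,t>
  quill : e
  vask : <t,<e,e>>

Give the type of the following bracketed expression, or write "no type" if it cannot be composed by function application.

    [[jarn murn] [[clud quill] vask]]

e

[jarn murn]: murn is <<e,<<e,e>,t>>,e>, jarn is <e,<<e,e>,t>>; result e.
[clud quill]: clud is <e,t>, quill is e; result t.
[[clud quill] vask]: vask is <t,<e,e>>, [clud quill] is t; result <e,e>.
[[jarn murn] [[clud quill] vask]]: [[clud quill] vask] is <e,e>, [jarn murn] is e; result e.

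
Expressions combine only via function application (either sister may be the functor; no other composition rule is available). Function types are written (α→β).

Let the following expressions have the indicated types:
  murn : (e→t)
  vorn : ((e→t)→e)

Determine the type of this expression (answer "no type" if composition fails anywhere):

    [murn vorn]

[murn vorn]: vorn is ((e→t)→e), murn is (e→t); result e.

e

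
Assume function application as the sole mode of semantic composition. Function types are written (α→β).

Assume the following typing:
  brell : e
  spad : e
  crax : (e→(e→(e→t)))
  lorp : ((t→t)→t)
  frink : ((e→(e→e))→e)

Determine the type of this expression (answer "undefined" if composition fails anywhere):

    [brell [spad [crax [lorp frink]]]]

[lorp frink]: ((t→t)→t) with ((e→(e→e))→e) — neither is a function whose domain matches the other; composition fails here.

undefined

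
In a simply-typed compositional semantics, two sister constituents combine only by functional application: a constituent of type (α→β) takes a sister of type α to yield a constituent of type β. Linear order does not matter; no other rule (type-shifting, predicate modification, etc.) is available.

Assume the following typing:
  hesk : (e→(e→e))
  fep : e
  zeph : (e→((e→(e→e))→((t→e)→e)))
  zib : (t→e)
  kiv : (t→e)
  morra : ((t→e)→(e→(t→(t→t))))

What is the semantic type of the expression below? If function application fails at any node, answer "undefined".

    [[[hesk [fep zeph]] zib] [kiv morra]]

[fep zeph]: zeph is (e→((e→(e→e))→((t→e)→e))), fep is e; result ((e→(e→e))→((t→e)→e)).
[hesk [fep zeph]]: [fep zeph] is ((e→(e→e))→((t→e)→e)), hesk is (e→(e→e)); result ((t→e)→e).
[[hesk [fep zeph]] zib]: [hesk [fep zeph]] is ((t→e)→e), zib is (t→e); result e.
[kiv morra]: morra is ((t→e)→(e→(t→(t→t)))), kiv is (t→e); result (e→(t→(t→t))).
[[[hesk [fep zeph]] zib] [kiv morra]]: [kiv morra] is (e→(t→(t→t))), [[hesk [fep zeph]] zib] is e; result (t→(t→t)).

(t→(t→t))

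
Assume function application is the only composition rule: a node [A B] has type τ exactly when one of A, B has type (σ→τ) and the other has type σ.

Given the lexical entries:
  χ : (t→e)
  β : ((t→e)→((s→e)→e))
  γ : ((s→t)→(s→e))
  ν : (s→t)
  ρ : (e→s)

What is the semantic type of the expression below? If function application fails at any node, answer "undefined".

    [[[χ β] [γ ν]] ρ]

At [χ β], β : ((t→e)→((s→e)→e)) takes χ : (t→e), giving ((s→e)→e).
At [γ ν], γ : ((s→t)→(s→e)) takes ν : (s→t), giving (s→e).
At [[χ β] [γ ν]], [χ β] : ((s→e)→e) takes [γ ν] : (s→e), giving e.
At [[[χ β] [γ ν]] ρ], ρ : (e→s) takes [[χ β] [γ ν]] : e, giving s.

s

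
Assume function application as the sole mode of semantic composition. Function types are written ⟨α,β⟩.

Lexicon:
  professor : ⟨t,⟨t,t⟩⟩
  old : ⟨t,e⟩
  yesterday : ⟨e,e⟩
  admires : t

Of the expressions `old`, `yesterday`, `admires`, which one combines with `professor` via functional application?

admires

old : ⟨t,e⟩ — no; professor wants t, and old wants t.
yesterday : ⟨e,e⟩ — no; professor wants t, and yesterday wants e.
admires — combines: professor : ⟨t,⟨t,t⟩⟩ takes admires : t as argument, giving ⟨t,t⟩.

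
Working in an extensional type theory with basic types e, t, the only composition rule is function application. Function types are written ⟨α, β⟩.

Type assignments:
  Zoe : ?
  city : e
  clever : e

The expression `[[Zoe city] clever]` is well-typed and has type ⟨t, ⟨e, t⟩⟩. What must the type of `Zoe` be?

⟨e, ⟨e, ⟨t, ⟨e, t⟩⟩⟩⟩

[[Zoe city] clever] must have type ⟨t, ⟨e, t⟩⟩. The sister clever has type e; that is not a function onto ⟨t, ⟨e, t⟩⟩, so [Zoe city] must be the functor, of type ⟨e, ⟨t, ⟨e, t⟩⟩⟩.
[Zoe city] must have type ⟨e, ⟨t, ⟨e, t⟩⟩⟩. The sister city has type e; that is not a function onto ⟨e, ⟨t, ⟨e, t⟩⟩⟩, so Zoe must be the functor, of type ⟨e, ⟨e, ⟨t, ⟨e, t⟩⟩⟩⟩.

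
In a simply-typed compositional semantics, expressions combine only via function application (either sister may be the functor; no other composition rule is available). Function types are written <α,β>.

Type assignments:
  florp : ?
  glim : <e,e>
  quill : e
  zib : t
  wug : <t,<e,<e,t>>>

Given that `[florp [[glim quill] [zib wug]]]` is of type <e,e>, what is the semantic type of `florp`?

<<e,t>,<e,e>>

For [florp [[glim quill] [zib wug]]] to have type <e,e> with [[glim quill] [zib wug]] of type <e,t>, florp must be the function: florp : <<e,t>,<e,e>>.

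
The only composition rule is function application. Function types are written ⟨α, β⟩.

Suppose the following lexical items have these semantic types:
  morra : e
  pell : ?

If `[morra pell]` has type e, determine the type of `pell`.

⟨e, e⟩

[morra pell] must have type e. The sister morra has type e; that is not a function onto e, so pell must be the functor, of type ⟨e, e⟩.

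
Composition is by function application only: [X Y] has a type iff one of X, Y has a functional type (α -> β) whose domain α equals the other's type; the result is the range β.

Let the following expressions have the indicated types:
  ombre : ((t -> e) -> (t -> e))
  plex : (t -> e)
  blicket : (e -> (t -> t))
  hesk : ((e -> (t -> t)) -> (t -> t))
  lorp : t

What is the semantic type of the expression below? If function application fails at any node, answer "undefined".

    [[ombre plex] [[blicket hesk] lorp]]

[ombre plex]: ombre is ((t -> e) -> (t -> e)), plex is (t -> e); result (t -> e).
[blicket hesk]: hesk is ((e -> (t -> t)) -> (t -> t)), blicket is (e -> (t -> t)); result (t -> t).
[[blicket hesk] lorp]: [blicket hesk] is (t -> t), lorp is t; result t.
[[ombre plex] [[blicket hesk] lorp]]: [ombre plex] is (t -> e), [[blicket hesk] lorp] is t; result e.

e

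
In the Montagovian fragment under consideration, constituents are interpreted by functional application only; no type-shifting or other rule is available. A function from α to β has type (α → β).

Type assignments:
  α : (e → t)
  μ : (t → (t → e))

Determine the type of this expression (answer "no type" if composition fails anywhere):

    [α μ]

At [α μ]: neither (e → t) nor (t → (t → e)) can take the other as argument; the node is ill-typed.

no type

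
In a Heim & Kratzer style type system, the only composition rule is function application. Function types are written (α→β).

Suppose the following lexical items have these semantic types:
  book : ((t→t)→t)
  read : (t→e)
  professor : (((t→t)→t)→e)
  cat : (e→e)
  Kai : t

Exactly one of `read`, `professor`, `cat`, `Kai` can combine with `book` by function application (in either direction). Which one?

read : (t→e) — book needs (t→t); read needs t; neither fits.
professor — combines: professor : (((t→t)→t)→e) takes book : ((t→t)→t) as argument, giving e.
cat : (e→e) — book needs (t→t); cat needs e; neither fits.
Kai : t — book needs (t→t); Kai needs nothing (atomic); neither fits.

professor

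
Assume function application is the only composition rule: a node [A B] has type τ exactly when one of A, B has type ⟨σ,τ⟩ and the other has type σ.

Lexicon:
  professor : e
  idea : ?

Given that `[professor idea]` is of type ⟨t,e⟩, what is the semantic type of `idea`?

⟨e,⟨t,e⟩⟩

[professor idea] is required to be ⟨t,e⟩. professor : e cannot yield ⟨t,e⟩ as functor, so idea : ⟨e,⟨t,e⟩⟩.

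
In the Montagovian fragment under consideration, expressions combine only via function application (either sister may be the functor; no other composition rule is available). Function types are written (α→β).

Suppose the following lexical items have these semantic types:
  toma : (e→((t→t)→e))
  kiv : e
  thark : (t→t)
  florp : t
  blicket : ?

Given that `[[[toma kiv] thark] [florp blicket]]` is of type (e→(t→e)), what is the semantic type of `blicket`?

(t→(e→(e→(t→e))))

At [[[toma kiv] thark] [florp blicket]] (required: (e→(t→e))): [[toma kiv] thark] is e, which is not a function with range (e→(t→e)); hence [florp blicket] is the functor — type (e→(e→(t→e))).
At [florp blicket] (required: (e→(e→(t→e)))): florp is t, which is not a function with range (e→(e→(t→e))); hence blicket is the functor — type (t→(e→(e→(t→e)))).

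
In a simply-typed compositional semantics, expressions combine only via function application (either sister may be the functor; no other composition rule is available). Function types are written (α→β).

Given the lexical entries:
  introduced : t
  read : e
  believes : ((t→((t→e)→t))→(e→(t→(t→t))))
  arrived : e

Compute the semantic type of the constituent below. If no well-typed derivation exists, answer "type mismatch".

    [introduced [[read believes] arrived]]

type mismatch

[read believes]: e with ((t→((t→e)→t))→(e→(t→(t→t)))) — neither is a function whose domain matches the other; composition fails here.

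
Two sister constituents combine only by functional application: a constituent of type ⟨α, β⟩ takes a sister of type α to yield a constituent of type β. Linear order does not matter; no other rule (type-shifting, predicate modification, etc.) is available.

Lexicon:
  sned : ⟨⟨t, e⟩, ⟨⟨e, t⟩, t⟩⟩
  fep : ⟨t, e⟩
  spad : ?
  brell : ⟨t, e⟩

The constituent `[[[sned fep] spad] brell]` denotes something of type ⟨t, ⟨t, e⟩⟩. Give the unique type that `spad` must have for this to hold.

[[[sned fep] spad] brell] must have type ⟨t, ⟨t, e⟩⟩. The sister brell has type ⟨t, e⟩; that is not a function onto ⟨t, ⟨t, e⟩⟩, so [[sned fep] spad] must be the functor, of type ⟨⟨t, e⟩, ⟨t, ⟨t, e⟩⟩⟩.
[[sned fep] spad] must have type ⟨⟨t, e⟩, ⟨t, ⟨t, e⟩⟩⟩. The sister [sned fep] has type ⟨⟨e, t⟩, t⟩; that is not a function onto ⟨⟨t, e⟩, ⟨t, ⟨t, e⟩⟩⟩, so spad must be the functor, of type ⟨⟨⟨e, t⟩, t⟩, ⟨⟨t, e⟩, ⟨t, ⟨t, e⟩⟩⟩⟩.

⟨⟨⟨e, t⟩, t⟩, ⟨⟨t, e⟩, ⟨t, ⟨t, e⟩⟩⟩⟩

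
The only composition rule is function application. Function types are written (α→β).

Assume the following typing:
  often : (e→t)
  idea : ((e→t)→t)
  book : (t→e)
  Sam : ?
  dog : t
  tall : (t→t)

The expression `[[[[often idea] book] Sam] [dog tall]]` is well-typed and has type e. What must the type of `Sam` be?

(e→(t→e))

For [[[[often idea] book] Sam] [dog tall]] to have type e with [dog tall] of type t, [[[often idea] book] Sam] must be the function: [[[often idea] book] Sam] : (t→e).
For [[[often idea] book] Sam] to have type (t→e) with [[often idea] book] of type e, Sam must be the function: Sam : (e→(t→e)).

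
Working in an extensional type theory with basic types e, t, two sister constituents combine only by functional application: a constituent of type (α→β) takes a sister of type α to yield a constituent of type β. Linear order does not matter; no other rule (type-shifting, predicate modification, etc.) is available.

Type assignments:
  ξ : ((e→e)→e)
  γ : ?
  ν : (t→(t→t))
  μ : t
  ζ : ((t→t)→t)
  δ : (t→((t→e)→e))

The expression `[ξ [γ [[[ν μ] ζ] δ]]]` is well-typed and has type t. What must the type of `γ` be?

(((t→e)→e)→(((e→e)→e)→t))

For [ξ [γ [[[ν μ] ζ] δ]]] to have type t with ξ of type ((e→e)→e), [γ [[[ν μ] ζ] δ]] must be the function: [γ [[[ν μ] ζ] δ]] : (((e→e)→e)→t).
For [γ [[[ν μ] ζ] δ]] to have type (((e→e)→e)→t) with [[[ν μ] ζ] δ] of type ((t→e)→e), γ must be the function: γ : (((t→e)→e)→(((e→e)→e)→t)).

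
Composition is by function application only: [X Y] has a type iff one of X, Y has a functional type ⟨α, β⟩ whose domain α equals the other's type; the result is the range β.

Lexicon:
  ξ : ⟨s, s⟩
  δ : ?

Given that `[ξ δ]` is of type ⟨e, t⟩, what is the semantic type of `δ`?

⟨⟨s, s⟩, ⟨e, t⟩⟩

At [ξ δ] (required: ⟨e, t⟩): ξ is ⟨s, s⟩, which is not a function with range ⟨e, t⟩; hence δ is the functor — type ⟨⟨s, s⟩, ⟨e, t⟩⟩.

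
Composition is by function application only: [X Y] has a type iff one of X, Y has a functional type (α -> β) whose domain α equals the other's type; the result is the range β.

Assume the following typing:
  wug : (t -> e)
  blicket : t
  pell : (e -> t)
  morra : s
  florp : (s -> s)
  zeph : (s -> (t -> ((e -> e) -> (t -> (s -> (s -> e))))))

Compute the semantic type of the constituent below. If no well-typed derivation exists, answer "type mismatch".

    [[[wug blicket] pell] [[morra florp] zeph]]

((e -> e) -> (t -> (s -> (s -> e))))

[wug blicket]: (t -> e) applied to t yields e.
[[wug blicket] pell]: (e -> t) applied to e yields t.
[morra florp]: (s -> s) applied to s yields s.
[[morra florp] zeph]: (s -> (t -> ((e -> e) -> (t -> (s -> (s -> e)))))) applied to s yields (t -> ((e -> e) -> (t -> (s -> (s -> e))))).
[[[wug blicket] pell] [[morra florp] zeph]]: (t -> ((e -> e) -> (t -> (s -> (s -> e))))) applied to t yields ((e -> e) -> (t -> (s -> (s -> e)))).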